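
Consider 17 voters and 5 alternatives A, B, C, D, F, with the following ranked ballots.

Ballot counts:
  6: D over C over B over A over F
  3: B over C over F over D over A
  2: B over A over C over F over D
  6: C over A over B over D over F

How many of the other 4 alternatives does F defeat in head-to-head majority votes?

F against each rival (17 voters):
F vs A: F preferred on 3 ballots; A wins 14–3.
F vs B: 0 for F, 17 for B — B by 17–0.
F–C: C 17–0.
F vs D: F preferred on 3+2 = 5 ballots; D wins 12–5.
F beats no one; loses to A, B, C, D — 0 pairwise wins.

0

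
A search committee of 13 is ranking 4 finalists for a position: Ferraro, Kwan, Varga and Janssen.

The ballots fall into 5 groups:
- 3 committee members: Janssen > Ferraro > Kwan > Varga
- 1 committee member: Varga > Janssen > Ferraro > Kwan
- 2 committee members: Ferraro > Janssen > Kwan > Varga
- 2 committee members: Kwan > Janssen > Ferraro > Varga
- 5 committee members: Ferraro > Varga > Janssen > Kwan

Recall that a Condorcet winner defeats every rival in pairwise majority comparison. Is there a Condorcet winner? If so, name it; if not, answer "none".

Ferraro

Check each pair by majority over 13 ballots:
Ferraro vs Kwan: Ferraro wins 11–2.
Ferraro vs Varga: Ferraro wins 12–1.
Ferraro vs Janssen: Ferraro wins 7–6.
Kwan vs Varga: Kwan wins 7–6.
Kwan vs Janssen: Janssen, 11–2.
Varga vs Janssen: Janssen wins 7–6.
Ferraro wins every pairwise contest, so Ferraro is the Condorcet winner.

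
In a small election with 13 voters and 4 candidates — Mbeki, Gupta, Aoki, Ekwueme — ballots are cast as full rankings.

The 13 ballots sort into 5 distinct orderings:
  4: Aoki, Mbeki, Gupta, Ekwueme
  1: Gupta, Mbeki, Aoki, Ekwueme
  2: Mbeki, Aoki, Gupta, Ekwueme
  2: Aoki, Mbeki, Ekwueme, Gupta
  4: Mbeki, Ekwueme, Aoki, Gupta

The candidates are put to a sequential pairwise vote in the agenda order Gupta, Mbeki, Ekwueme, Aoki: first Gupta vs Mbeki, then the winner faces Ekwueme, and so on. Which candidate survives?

Round 1: Gupta vs Mbeki — 1–12, Mbeki advances.
Round 2: Mbeki vs Ekwueme — 13–0, Mbeki advances.
Round 3: Mbeki vs Aoki — 7–6, Mbeki advances.
Mbeki survives the agenda.

Mbeki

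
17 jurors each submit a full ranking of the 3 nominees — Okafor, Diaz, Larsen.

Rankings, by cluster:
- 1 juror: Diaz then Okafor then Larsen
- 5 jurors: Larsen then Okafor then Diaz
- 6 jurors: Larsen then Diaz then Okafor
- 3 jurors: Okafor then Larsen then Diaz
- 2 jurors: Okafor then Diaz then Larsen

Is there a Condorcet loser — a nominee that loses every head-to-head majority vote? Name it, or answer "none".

Head-to-head results (17 jurors):
Okafor vs Diaz: Okafor, 10–7.
Okafor vs Larsen: 1+3+2 = 6 for Okafor, 11 for Larsen — Larsen by 11–6.
Diaz vs Larsen: Diaz is ranked higher on 1+2 = 3 ballots, Larsen on 14. Larsen wins 14–3.
Only Diaz has no wins; Diaz is the Condorcet loser.

Diaz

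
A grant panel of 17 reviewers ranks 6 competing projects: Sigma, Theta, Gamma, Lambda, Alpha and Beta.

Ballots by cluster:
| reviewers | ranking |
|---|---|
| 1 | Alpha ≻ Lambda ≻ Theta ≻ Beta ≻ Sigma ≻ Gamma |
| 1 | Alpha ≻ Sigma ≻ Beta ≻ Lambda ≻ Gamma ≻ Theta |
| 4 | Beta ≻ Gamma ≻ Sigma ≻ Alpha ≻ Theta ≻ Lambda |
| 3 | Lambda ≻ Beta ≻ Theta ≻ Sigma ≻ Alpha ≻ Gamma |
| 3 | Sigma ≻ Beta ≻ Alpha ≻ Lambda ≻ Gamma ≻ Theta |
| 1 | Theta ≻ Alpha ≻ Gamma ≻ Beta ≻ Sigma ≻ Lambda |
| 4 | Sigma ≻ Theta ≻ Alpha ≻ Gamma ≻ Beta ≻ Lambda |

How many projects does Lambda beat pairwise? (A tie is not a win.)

0

Lambda against each rival (17 reviewers):
Lambda vs Sigma: Lambda preferred on 1+3 = 4 ballots; Sigma wins 13–4.
Lambda vs Theta: Theta wins 9–8.
Lambda vs Gamma: Gamma, 9–8.
Lambda vs Alpha: Lambda preferred on 3 ballots; Alpha wins 14–3.
Lambda vs Beta: 4 to 13, Beta.
Lambda beats no one; loses to Sigma, Theta, Gamma, Alpha, Beta — 0 pairwise wins.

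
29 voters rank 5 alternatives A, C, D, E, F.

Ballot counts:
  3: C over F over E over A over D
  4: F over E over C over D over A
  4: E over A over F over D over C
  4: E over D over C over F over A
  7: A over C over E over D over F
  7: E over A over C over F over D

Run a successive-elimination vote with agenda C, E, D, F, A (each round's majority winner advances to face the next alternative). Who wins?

Round 1: C vs E — 10–19, E advances.
Round 2: E vs D — 29–0, E advances.
Round 3: E vs F — 22–7, E advances.
Round 4: E vs A — 22–7, E advances.
E survives the agenda.

E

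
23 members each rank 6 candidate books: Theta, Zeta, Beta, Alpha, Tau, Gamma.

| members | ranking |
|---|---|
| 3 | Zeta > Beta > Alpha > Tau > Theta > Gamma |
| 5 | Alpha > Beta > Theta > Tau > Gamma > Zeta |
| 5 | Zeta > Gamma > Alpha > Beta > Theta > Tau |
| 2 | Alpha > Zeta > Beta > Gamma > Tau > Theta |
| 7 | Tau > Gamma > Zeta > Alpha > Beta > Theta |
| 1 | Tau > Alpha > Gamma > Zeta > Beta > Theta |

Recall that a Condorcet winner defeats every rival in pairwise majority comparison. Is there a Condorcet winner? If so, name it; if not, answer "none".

none

Pairwise majorities:
Theta vs Zeta: Theta is ranked higher on 5 ballots, Zeta on 18. Zeta wins 18–5.
Theta vs Beta: Theta preferred on 0 ballots; Beta wins 23–0.
Theta vs Alpha: 0 to 23, Alpha.
Theta vs Tau: 5+5 = 10 for Theta, 13 for Tau — Tau by 13–10.
Theta vs Gamma: Theta preferred on 3+5 = 8 ballots; Gamma wins 15–8.
Zeta vs Beta: 18 to 5, Zeta.
Zeta vs Alpha: 15 to 8, Zeta.
Zeta vs Tau: Zeta is ranked higher on 3+5+2 = 10 ballots, Tau on 13. Tau wins 13–10.
Zeta vs Gamma: 10 to 13, Gamma.
Beta vs Alpha: Beta is ranked higher on 3 ballots, Alpha on 20. Alpha wins 20–3.
Beta vs Tau: Beta is ranked higher on 3+5+5+2 = 15 ballots, Tau on 8. Beta wins 15–8.
Beta vs Gamma: Beta is ranked higher on 3+5+2 = 10 ballots, Gamma on 13. Gamma wins 13–10.
Alpha vs Tau: 3+5+5+2 = 15 for Alpha, 8 for Tau — Alpha by 15–8.
Alpha vs Gamma: 11 to 12, Gamma.
Tau vs Gamma: Tau preferred on 3+5+7+1 = 16 ballots; Tau wins 16–7.
Each book drops at least one matchup (Theta loses to Zeta; Zeta loses to Tau; Beta loses to Zeta; Alpha loses to Zeta; Tau loses to Beta; Gamma loses to Tau); the cycle Zeta beats Beta beats Tau beats Zeta rules out a Condorcet winner.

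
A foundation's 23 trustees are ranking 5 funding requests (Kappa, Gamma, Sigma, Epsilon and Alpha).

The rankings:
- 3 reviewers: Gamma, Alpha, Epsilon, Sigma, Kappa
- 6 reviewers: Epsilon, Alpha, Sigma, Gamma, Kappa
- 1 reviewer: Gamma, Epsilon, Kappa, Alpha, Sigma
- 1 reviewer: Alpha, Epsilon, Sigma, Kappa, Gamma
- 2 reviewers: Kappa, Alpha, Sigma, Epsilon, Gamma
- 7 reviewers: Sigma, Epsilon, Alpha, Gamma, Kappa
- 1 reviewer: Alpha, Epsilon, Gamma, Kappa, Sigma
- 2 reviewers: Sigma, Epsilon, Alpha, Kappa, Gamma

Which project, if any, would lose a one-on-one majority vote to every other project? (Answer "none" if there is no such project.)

Kappa

Head-to-head results (23 reviewers):
Kappa vs Gamma: Kappa is ranked higher on 1+2+2 = 5 ballots, Gamma on 18. Gamma wins 18–5.
Kappa vs Sigma: 4 to 19, Sigma.
Kappa vs Epsilon: 2 to 21, Epsilon.
Kappa vs Alpha: Alpha wins 20–3.
Gamma vs Sigma: Sigma wins 18–5.
Gamma vs Epsilon: Gamma is ranked higher on 3+1 = 4 ballots, Epsilon on 19. Epsilon wins 19–4.
Gamma vs Alpha: Gamma is ranked higher on 3+1 = 4 ballots, Alpha on 19. Alpha wins 19–4.
Sigma vs Epsilon: 11 to 12, Epsilon.
Sigma vs Alpha: Alpha wins 14–9.
Epsilon vs Alpha: Epsilon wins 16–7.
Kappa loses to every other project — it is the Condorcet loser.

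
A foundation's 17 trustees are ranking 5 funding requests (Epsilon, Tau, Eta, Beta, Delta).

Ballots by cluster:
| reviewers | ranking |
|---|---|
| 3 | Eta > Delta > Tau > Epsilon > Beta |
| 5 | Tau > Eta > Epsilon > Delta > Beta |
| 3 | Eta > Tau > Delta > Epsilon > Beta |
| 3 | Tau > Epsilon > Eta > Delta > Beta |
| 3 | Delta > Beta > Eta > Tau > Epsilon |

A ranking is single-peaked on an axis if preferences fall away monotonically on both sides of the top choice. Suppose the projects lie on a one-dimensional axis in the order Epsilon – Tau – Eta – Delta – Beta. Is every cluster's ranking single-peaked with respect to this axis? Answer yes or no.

yes

Axis positions: Epsilon=1, Tau=2, Eta=3, Delta=4, Beta=5.
Cluster 1 (peak Eta at position 3): ranking walks positions 3-4-2-1-5, expanding outward from the peak — single-peaked.
Cluster 2 (peak Tau at position 2): ranking walks positions 2-3-1-4-5, expanding outward from the peak — single-peaked.
Cluster 3 (peak Eta at position 3): ranking walks positions 3-2-4-1-5, expanding outward from the peak — single-peaked.
Cluster 4 (peak Tau at position 2): ranking walks positions 2-1-3-4-5, expanding outward from the peak — single-peaked.
Cluster 5 (peak Delta at position 4): ranking walks positions 4-5-3-2-1, expanding outward from the peak — single-peaked.
Every ranking is single-peaked on this axis.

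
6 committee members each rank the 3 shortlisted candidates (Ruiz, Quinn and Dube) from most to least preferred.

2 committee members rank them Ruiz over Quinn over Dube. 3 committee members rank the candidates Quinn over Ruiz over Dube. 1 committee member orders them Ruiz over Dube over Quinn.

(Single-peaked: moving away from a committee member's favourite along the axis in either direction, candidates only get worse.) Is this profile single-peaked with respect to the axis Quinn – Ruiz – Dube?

yes

Axis positions: Quinn=1, Ruiz=2, Dube=3.
Faction 1 (peak Ruiz at position 2): ranking walks positions 2-1-3, expanding outward from the peak — single-peaked.
Faction 2 (peak Quinn at position 1): ranking walks positions 1-2-3, expanding outward from the peak — single-peaked.
Faction 3 (peak Ruiz at position 2): ranking walks positions 2-3-1, expanding outward from the peak — single-peaked.
Every ranking is single-peaked on this axis.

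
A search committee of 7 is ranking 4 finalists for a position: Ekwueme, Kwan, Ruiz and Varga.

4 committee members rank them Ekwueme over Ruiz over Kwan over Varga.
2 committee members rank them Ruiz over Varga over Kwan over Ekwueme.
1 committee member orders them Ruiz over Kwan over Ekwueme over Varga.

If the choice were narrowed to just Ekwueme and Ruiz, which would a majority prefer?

Ballots ranking Ekwueme above Ruiz: 4.
Ballots ranking Ruiz above Ekwueme: 7 − 4 = 3.
Ekwueme wins the head-to-head 4–3.

Ekwueme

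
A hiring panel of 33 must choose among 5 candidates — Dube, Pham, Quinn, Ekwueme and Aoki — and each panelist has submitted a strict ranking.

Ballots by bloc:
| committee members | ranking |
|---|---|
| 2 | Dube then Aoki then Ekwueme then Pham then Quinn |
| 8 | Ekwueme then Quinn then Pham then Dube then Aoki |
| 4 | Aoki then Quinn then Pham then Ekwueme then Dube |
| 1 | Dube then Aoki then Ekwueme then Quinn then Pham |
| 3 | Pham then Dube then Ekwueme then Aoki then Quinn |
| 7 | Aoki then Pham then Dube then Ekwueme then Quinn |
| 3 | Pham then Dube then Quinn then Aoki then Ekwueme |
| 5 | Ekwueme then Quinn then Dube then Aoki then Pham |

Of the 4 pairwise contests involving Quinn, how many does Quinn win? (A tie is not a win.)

Quinn against each rival (33 committee members):
Quinn vs Dube: Quinn wins 17–16.
Quinn vs Pham: Quinn, 18–15.
Quinn vs Ekwueme: Quinn is ranked higher on 4+3 = 7 ballots, Ekwueme on 26. Ekwueme wins 26–7.
Quinn vs Aoki: Quinn is ranked higher on 8+3+5 = 16 ballots, Aoki on 17. Aoki wins 17–16.
Quinn beats Dube, Pham; loses to Ekwueme, Aoki — 2 pairwise wins.

2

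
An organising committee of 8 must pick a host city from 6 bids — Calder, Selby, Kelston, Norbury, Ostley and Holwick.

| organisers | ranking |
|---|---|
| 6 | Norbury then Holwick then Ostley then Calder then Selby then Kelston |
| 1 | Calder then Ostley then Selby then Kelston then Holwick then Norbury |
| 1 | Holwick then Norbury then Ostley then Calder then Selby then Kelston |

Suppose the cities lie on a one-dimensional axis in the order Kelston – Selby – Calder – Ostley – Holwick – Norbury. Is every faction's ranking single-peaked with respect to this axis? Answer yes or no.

yes

Axis positions: Kelston=1, Selby=2, Calder=3, Ostley=4, Holwick=5, Norbury=6.
Faction 1 (peak Norbury at position 6): ranking walks positions 6-5-4-3-2-1, expanding outward from the peak — single-peaked.
Faction 2 (peak Calder at position 3): ranking walks positions 3-4-2-1-5-6, expanding outward from the peak — single-peaked.
Faction 3 (peak Holwick at position 5): ranking walks positions 5-6-4-3-2-1, expanding outward from the peak — single-peaked.
Every ranking is single-peaked on this axis.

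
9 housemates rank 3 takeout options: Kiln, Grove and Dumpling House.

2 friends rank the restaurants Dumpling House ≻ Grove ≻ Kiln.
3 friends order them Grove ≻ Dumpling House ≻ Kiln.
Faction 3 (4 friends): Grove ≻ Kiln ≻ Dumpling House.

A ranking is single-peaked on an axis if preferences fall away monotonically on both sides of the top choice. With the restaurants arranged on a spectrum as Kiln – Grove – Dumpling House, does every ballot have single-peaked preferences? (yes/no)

Axis positions: Kiln=1, Grove=2, Dumpling House=3.
Faction 1 (peak Dumpling House at position 3): ranking walks positions 3-2-1, expanding outward from the peak — single-peaked.
Faction 2 (peak Grove at position 2): ranking walks positions 2-3-1, expanding outward from the peak — single-peaked.
Faction 3 (peak Grove at position 2): ranking walks positions 2-1-3, expanding outward from the peak — single-peaked.
Every ranking is single-peaked on this axis.

yes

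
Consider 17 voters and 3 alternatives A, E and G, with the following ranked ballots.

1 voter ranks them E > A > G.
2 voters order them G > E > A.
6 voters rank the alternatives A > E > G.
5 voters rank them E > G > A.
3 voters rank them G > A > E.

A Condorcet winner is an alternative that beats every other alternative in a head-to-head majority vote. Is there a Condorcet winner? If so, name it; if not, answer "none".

Pairwise majorities:
A vs E: A wins 9–8.
A vs G: G wins 10–7.
E vs G: E, 12–5.
No alternative is unbeaten: A loses to G; E loses to A; G loses to E. In particular A → E → G → A is a majority cycle — no Condorcet winner exists.

none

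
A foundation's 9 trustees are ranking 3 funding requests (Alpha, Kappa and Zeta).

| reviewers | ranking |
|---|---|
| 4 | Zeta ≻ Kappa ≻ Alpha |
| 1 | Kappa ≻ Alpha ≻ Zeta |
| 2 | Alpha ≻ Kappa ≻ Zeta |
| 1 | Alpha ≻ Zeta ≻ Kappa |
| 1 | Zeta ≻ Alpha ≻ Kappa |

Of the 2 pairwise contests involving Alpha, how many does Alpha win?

0

Alpha against each rival (9 reviewers):
Alpha–Kappa: Kappa 5–4.
Alpha vs Zeta: Alpha preferred on 1+2+1 = 4 ballots; Zeta wins 5–4.
Alpha beats no one; loses to Kappa, Zeta — 0 pairwise wins.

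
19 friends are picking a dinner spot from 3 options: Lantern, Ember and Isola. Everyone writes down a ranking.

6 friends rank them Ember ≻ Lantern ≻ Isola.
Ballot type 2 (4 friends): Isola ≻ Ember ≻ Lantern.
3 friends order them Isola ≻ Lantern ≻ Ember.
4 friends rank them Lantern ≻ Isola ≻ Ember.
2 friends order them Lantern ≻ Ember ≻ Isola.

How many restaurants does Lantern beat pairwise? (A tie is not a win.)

Lantern against each rival (19 friends):
Lantern vs Ember: Lantern preferred on 3+4+2 = 9 ballots; Ember wins 10–9.
Lantern–Isola: Lantern 12–7.
Lantern beats Isola; loses to Ember — 1 pairwise win.

1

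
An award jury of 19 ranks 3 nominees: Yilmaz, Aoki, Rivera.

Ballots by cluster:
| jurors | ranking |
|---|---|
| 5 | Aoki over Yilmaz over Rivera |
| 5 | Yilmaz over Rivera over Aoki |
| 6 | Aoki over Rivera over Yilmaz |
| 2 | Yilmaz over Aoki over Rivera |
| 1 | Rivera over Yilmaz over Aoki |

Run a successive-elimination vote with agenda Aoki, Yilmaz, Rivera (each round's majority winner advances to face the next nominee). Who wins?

Round 1: Aoki vs Yilmaz — 11–8, Aoki advances.
Round 2: Aoki vs Rivera — 13–6, Aoki advances.
The agenda winner is Aoki.

Aoki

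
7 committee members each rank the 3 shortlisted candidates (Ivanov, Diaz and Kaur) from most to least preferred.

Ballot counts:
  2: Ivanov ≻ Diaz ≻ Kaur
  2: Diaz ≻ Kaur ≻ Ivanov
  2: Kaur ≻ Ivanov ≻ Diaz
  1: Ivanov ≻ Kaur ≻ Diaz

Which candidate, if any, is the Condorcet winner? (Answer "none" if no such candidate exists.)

Pairwise majorities:
Ivanov vs Diaz: 5 to 2, Ivanov.
Ivanov vs Kaur: 3 to 4, Kaur.
Diaz vs Kaur: 2+2 = 4 for Diaz, 3 for Kaur — Diaz by 4–3.
No candidate is unbeaten: Ivanov loses to Kaur; Diaz loses to Ivanov; Kaur loses to Diaz. In particular Ivanov > Diaz > Kaur > Ivanov is a majority cycle — no Condorcet winner exists.

none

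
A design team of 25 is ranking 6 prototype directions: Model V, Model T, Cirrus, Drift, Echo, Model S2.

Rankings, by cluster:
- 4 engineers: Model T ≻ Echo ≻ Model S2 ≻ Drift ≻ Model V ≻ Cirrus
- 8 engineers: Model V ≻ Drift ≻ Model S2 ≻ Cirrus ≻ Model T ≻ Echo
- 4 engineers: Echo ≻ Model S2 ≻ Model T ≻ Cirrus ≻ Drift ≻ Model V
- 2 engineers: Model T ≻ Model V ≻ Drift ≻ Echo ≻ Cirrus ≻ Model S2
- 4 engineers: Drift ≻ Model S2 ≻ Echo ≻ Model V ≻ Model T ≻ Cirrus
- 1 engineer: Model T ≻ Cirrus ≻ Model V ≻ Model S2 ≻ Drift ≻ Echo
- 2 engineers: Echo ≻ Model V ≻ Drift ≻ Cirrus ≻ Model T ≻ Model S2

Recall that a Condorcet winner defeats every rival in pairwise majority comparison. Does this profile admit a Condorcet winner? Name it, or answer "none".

none

Pairwise majorities:
Model V vs Model T: Model V is ranked higher on 8+4+2 = 14 ballots, Model T on 11. Model V wins 14–11.
Model V vs Cirrus: 4+8+2+4+2 = 20 for Model V, 5 for Cirrus — Model V by 20–5.
Model V vs Drift: 13 to 12, Model V.
Model V vs Echo: 11 to 14, Echo.
Model V vs Model S2: 13 to 12, Model V.
Model T vs Cirrus: 15 to 10, Model T.
Model T vs Drift: Model T is ranked higher on 4+4+2+1 = 11 ballots, Drift on 14. Drift wins 14–11.
Model T vs Echo: 15 to 10, Model T.
Model T vs Model S2: 4+2+1+2 = 9 for Model T, 16 for Model S2 — Model S2 by 16–9.
Cirrus vs Drift: Cirrus preferred on 4+1 = 5 ballots; Drift wins 20–5.
Cirrus vs Echo: 8+1 = 9 for Cirrus, 16 for Echo — Echo by 16–9.
Cirrus vs Model S2: Cirrus is ranked higher on 2+1+2 = 5 ballots, Model S2 on 20. Model S2 wins 20–5.
Drift vs Echo: Drift preferred on 8+2+4+1 = 15 ballots; Drift wins 15–10.
Drift vs Model S2: Drift preferred on 8+2+4+2 = 16 ballots; Drift wins 16–9.
Echo vs Model S2: 4+4+2+2 = 12 for Echo, 13 for Model S2 — Model S2 by 13–12.
Each design drops at least one matchup (Model V loses to Echo; Model T loses to Model V; Cirrus loses to Model V; Drift loses to Model V; Echo loses to Model T; Model S2 loses to Model V); the cycle Model V > Model T > Echo > Model V rules out a Condorcet winner.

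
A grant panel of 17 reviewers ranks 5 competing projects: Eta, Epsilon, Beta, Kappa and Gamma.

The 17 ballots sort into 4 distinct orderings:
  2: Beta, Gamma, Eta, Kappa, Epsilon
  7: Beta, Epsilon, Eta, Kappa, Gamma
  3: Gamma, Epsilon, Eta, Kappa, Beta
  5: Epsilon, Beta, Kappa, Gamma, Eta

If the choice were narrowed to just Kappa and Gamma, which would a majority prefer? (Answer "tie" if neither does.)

Kappa

Ballots ranking Kappa above Gamma: 7 + 5 = 12.
Ballots ranking Gamma above Kappa: 17 − 12 = 5.
Kappa wins the head-to-head 12–5.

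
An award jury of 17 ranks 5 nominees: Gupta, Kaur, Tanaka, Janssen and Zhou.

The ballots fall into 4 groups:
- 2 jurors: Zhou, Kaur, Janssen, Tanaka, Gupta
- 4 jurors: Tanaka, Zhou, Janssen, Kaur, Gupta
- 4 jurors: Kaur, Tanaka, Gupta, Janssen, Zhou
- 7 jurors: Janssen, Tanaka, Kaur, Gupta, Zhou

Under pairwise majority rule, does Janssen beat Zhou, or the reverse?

Ballots ranking Janssen above Zhou: 4 + 7 = 11.
Ballots ranking Zhou above Janssen: 17 − 11 = 6.
Janssen wins the head-to-head 11–6.

Janssen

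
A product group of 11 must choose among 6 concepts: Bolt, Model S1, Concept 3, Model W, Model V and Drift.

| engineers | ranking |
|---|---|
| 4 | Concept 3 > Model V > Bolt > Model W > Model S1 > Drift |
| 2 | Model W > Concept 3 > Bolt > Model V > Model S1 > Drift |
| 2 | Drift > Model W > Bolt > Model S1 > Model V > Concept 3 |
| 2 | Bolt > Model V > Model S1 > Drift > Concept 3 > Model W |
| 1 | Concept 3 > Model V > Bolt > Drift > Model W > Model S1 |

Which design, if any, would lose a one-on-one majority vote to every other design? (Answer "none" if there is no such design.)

Head-to-head results (11 engineers):
Bolt vs Model S1: Bolt, 11–0.
Bolt vs Concept 3: Bolt is ranked higher on 2+2 = 4 ballots, Concept 3 on 7. Concept 3 wins 7–4.
Bolt vs Model W: 7 to 4, Bolt.
Bolt vs Model V: 6 to 5, Bolt.
Bolt vs Drift: Bolt preferred on 4+2+2+1 = 9 ballots; Bolt wins 9–2.
Model S1 vs Concept 3: Model S1 is ranked higher on 2+2 = 4 ballots, Concept 3 on 7. Concept 3 wins 7–4.
Model S1 vs Model W: 2 for Model S1, 9 for Model W — Model W by 9–2.
Model S1 vs Model V: Model V, 9–2.
Model S1 vs Drift: Model S1 wins 8–3.
Concept 3 vs Model W: Concept 3 is ranked higher on 4+2+1 = 7 ballots, Model W on 4. Concept 3 wins 7–4.
Concept 3 vs Model V: Concept 3 is ranked higher on 4+2+1 = 7 ballots, Model V on 4. Concept 3 wins 7–4.
Concept 3 vs Drift: Concept 3, 7–4.
Model W–Model V: Model V 7–4.
Model W vs Drift: Model W, 6–5.
Model V vs Drift: Model V is ranked higher on 4+2+2+1 = 9 ballots, Drift on 2. Model V wins 9–2.
Only Drift has no wins; Drift is the Condorcet loser.

Drift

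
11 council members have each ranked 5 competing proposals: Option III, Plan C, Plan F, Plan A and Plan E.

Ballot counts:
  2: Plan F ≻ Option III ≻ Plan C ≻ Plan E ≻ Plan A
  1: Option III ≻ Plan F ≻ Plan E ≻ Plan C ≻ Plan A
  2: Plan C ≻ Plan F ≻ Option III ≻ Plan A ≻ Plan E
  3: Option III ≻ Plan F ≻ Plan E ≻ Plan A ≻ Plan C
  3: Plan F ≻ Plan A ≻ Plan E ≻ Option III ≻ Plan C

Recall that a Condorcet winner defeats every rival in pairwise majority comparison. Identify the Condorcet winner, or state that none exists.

Head-to-head results (11 council members):
Option III vs Plan C: Option III wins 9–2.
Option III–Plan F: Plan F 7–4.
Option III vs Plan A: Option III, 8–3.
Option III vs Plan E: Option III, 8–3.
Plan C vs Plan F: Plan F wins 9–2.
Plan C vs Plan A: Plan A wins 6–5.
Plan C vs Plan E: Plan E wins 7–4.
Plan F vs Plan A: Plan F, 11–0.
Plan F vs Plan E: Plan F, 11–0.
Plan A vs Plan E: Plan E wins 6–5.
Plan F defeats every rival head-to-head and is the Condorcet winner.

Plan F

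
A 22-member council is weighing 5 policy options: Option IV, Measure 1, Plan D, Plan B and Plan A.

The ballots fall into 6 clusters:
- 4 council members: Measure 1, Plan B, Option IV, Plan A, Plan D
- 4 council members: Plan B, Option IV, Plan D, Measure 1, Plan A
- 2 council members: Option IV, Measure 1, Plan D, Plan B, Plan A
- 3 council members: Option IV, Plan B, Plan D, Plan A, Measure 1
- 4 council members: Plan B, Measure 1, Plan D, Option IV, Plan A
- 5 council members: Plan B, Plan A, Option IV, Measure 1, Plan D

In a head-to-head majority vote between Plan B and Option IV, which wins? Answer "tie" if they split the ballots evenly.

Plan B

Ballots ranking Plan B above Option IV: 4 + 4 + 4 + 5 = 17.
Ballots ranking Option IV above Plan B: 22 − 17 = 5.
Plan B wins the head-to-head 17–5.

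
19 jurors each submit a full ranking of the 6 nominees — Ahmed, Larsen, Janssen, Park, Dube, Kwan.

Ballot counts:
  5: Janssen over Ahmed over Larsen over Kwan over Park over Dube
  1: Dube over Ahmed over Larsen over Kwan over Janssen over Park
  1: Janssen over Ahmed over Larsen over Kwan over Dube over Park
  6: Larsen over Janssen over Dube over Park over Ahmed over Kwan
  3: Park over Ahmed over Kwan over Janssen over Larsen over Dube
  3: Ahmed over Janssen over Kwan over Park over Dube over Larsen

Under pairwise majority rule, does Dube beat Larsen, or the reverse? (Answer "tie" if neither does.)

Ballots ranking Dube above Larsen: 1 + 3 = 4.
Ballots ranking Larsen above Dube: 19 − 4 = 15.
Larsen wins the head-to-head 15–4.

Larsen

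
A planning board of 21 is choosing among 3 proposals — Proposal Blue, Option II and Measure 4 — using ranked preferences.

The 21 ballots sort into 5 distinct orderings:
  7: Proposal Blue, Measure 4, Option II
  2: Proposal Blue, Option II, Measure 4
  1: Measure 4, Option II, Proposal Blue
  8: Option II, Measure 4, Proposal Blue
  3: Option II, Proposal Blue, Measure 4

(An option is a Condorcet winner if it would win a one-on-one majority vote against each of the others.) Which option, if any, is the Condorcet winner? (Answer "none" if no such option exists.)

Option II

Check each pair by majority over 21 ballots:
Proposal Blue vs Option II: Option II, 12–9.
Proposal Blue–Measure 4: Proposal Blue 12–9.
Option II vs Measure 4: Option II, 13–8.
Option II defeats every rival head-to-head and is the Condorcet winner.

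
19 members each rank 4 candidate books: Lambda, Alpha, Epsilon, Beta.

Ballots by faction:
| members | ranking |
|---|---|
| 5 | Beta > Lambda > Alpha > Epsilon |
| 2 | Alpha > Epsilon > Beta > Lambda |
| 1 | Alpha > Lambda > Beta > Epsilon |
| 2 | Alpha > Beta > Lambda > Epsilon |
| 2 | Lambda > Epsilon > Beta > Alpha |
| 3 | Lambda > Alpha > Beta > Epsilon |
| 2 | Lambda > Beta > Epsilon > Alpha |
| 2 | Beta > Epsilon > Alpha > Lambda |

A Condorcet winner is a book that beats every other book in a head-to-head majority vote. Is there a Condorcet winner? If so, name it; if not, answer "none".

Pairwise majorities:
Lambda vs Alpha: Lambda preferred on 5+2+3+2 = 12 ballots; Lambda wins 12–7.
Lambda vs Epsilon: Lambda preferred on 5+1+2+2+3+2 = 15 ballots; Lambda wins 15–4.
Lambda vs Beta: Beta, 11–8.
Alpha vs Epsilon: Alpha wins 13–6.
Alpha vs Beta: Beta, 11–8.
Epsilon vs Beta: Epsilon is ranked higher on 2+2 = 4 ballots, Beta on 15. Beta wins 15–4.
Beta wins every pairwise contest, so Beta is the Condorcet winner.

Beta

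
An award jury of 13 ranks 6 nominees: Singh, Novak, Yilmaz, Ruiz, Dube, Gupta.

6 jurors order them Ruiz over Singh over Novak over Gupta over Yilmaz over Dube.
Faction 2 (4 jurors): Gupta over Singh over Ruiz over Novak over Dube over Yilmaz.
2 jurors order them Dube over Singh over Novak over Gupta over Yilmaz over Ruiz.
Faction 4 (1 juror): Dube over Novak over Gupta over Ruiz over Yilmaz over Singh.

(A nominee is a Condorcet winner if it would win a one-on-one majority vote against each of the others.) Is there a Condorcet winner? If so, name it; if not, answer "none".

none

Check each pair by majority over 13 ballots:
Singh–Novak: Singh 12–1.
Singh vs Yilmaz: Singh wins 12–1.
Singh vs Ruiz: Ruiz wins 7–6.
Singh vs Dube: Singh, 10–3.
Singh vs Gupta: Singh, 8–5.
Novak vs Yilmaz: Novak wins 13–0.
Novak vs Ruiz: Ruiz, 10–3.
Novak vs Dube: Novak, 10–3.
Novak–Gupta: Novak 9–4.
Yilmaz–Ruiz: Ruiz 11–2.
Yilmaz vs Dube: Dube, 7–6.
Yilmaz vs Gupta: Gupta wins 13–0.
Ruiz vs Dube: Ruiz wins 10–3.
Ruiz–Gupta: Gupta 7–6.
Dube vs Gupta: Gupta, 10–3.
Every nominee loses at least once (Singh loses to Ruiz; Novak loses to Singh; Yilmaz loses to Singh; Ruiz loses to Gupta; Dube loses to Singh; Gupta loses to Singh). The majority relation contains the cycle Singh beats Gupta beats Ruiz beats Singh, so there is no Condorcet winner.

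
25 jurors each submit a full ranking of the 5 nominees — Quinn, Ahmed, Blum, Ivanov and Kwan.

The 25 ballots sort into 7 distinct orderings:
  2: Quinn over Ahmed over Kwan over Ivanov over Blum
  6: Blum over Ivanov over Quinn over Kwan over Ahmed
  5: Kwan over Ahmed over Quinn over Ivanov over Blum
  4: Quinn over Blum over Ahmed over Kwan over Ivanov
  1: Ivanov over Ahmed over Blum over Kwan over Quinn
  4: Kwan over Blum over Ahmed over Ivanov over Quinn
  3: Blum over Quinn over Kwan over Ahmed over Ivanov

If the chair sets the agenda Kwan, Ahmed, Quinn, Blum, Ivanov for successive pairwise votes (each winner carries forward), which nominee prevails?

Round 1: Kwan vs Ahmed — 18–7, Kwan advances.
Round 2: Kwan vs Quinn — 10–15, Quinn advances.
Round 3: Quinn vs Blum — 11–14, Blum advances.
Round 4: Blum vs Ivanov — 17–8, Blum advances.
Blum survives the agenda.

Blum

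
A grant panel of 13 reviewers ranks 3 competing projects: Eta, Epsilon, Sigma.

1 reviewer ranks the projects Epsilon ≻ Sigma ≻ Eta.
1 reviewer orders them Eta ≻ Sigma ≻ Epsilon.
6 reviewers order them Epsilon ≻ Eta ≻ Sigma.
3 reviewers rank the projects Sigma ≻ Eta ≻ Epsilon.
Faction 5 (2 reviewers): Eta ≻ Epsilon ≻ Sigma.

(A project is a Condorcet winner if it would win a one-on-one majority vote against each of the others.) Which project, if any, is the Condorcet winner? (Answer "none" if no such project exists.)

Epsilon

Pairwise majorities:
Eta vs Epsilon: Eta is ranked higher on 1+3+2 = 6 ballots, Epsilon on 7. Epsilon wins 7–6.
Eta vs Sigma: 9 to 4, Eta.
Epsilon vs Sigma: 1+6+2 = 9 for Epsilon, 4 for Sigma — Epsilon by 9–4.
Epsilon defeats every rival head-to-head and is the Condorcet winner.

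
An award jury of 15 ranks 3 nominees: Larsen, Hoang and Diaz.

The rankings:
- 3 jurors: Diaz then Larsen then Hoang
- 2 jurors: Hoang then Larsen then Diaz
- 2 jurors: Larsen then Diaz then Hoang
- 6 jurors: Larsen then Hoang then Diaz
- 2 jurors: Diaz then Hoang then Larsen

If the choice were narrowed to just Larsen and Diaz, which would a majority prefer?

Larsen

Ballots ranking Larsen above Diaz: 2 + 2 + 6 = 10.
Ballots ranking Diaz above Larsen: 15 − 10 = 5.
Larsen wins the head-to-head 10–5.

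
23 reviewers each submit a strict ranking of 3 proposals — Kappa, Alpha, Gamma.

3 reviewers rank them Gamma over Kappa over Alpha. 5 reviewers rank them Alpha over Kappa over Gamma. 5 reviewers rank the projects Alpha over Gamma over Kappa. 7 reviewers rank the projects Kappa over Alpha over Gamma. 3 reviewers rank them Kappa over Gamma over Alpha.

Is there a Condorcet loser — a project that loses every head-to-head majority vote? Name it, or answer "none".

Head-to-head results (23 reviewers):
Kappa vs Alpha: Kappa preferred on 3+7+3 = 13 ballots; Kappa wins 13–10.
Kappa vs Gamma: Kappa preferred on 5+7+3 = 15 ballots; Kappa wins 15–8.
Alpha vs Gamma: 17 to 6, Alpha.
Gamma is beaten in every head-to-head and is the Condorcet loser.

Gamma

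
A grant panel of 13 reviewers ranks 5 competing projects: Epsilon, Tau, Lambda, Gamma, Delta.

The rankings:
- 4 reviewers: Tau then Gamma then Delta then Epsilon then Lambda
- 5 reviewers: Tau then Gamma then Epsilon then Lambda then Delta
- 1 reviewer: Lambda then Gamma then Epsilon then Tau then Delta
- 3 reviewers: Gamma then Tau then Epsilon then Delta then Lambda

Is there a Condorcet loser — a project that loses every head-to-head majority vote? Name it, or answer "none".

Head-to-head results (13 reviewers):
Epsilon vs Tau: Epsilon preferred on 1 ballot; Tau wins 12–1.
Epsilon vs Lambda: 12 to 1, Epsilon.
Epsilon vs Gamma: Epsilon preferred on 0 ballots; Gamma wins 13–0.
Epsilon–Delta: Epsilon 9–4.
Tau vs Lambda: Tau wins 12–1.
Tau vs Gamma: Tau, 9–4.
Tau vs Delta: Tau, 13–0.
Lambda vs Gamma: Lambda is ranked higher on 1 ballot, Gamma on 12. Gamma wins 12–1.
Lambda vs Delta: Delta wins 7–6.
Gamma vs Delta: 13 to 0, Gamma.
Only Lambda has no wins; Lambda is the Condorcet loser.

Lambda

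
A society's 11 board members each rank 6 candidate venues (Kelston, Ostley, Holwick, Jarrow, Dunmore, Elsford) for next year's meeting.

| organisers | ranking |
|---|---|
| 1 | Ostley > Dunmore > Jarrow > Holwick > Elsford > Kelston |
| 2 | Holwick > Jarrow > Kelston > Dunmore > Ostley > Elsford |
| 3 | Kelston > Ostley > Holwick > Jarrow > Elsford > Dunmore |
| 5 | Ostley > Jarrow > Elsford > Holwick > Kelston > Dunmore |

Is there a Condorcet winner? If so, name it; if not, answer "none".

Ostley

Check each pair by majority over 11 ballots:
Kelston–Ostley: Ostley 6–5.
Kelston vs Holwick: Holwick, 8–3.
Kelston vs Jarrow: Jarrow, 8–3.
Kelston vs Dunmore: Kelston, 10–1.
Kelston vs Elsford: Elsford wins 6–5.
Ostley–Holwick: Ostley 9–2.
Ostley–Jarrow: Ostley 9–2.
Ostley vs Dunmore: Ostley, 9–2.
Ostley vs Elsford: Ostley wins 11–0.
Holwick vs Jarrow: Jarrow wins 6–5.
Holwick vs Dunmore: Holwick wins 10–1.
Holwick–Elsford: Holwick 6–5.
Jarrow vs Dunmore: Jarrow wins 10–1.
Jarrow–Elsford: Jarrow 11–0.
Dunmore vs Elsford: Elsford, 8–3.
Ostley beats each of Kelston, Holwick, Jarrow, Dunmore, Elsford — Ostley is the Condorcet winner.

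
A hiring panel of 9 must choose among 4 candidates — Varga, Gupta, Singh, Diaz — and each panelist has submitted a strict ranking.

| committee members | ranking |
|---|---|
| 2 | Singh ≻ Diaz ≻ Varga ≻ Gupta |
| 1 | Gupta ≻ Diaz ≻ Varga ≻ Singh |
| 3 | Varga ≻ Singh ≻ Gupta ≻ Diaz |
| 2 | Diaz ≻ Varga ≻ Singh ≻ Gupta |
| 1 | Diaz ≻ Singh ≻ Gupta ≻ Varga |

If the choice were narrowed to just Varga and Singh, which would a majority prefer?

Ballots ranking Varga above Singh: 1 + 3 + 2 = 6.
Ballots ranking Singh above Varga: 9 − 6 = 3.
Varga wins the head-to-head 6–3.

Varga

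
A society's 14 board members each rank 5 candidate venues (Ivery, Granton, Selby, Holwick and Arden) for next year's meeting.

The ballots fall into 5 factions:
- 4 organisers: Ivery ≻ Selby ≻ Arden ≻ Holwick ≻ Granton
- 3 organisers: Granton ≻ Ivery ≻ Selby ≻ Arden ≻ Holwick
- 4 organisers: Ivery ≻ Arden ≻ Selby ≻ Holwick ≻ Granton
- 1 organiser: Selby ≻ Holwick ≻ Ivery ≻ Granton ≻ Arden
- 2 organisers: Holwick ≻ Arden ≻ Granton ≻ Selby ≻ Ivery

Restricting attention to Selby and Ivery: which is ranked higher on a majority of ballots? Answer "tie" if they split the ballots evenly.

Ballots ranking Selby above Ivery: 1 + 2 = 3.
Ballots ranking Ivery above Selby: 14 − 3 = 11.
Ivery wins the head-to-head 11–3.

Ivery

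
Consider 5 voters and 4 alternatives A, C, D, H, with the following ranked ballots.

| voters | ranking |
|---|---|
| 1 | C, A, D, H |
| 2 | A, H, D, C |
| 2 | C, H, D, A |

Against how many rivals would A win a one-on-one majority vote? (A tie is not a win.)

A against each rival (5 voters):
A vs C: C, 3–2.
A vs D: A wins 3–2.
A–H: A 3–2.
A beats D, H; loses to C — 2 pairwise wins.

2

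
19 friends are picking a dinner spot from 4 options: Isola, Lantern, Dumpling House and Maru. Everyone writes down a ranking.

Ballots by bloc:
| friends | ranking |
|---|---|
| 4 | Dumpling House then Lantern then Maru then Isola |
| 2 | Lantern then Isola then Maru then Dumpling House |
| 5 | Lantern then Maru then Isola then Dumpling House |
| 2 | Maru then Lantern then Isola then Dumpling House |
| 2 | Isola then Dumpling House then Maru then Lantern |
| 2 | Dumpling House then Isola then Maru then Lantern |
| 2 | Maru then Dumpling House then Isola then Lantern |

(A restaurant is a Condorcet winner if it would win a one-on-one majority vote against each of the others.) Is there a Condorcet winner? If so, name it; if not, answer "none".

Pairwise majorities:
Isola vs Lantern: 2+2+2 = 6 for Isola, 13 for Lantern — Lantern by 13–6.
Isola vs Dumpling House: 11 to 8, Isola.
Isola vs Maru: Isola is ranked higher on 2+2+2 = 6 ballots, Maru on 13. Maru wins 13–6.
Lantern–Dumpling House: Dumpling House 10–9.
Lantern vs Maru: Lantern is ranked higher on 4+2+5 = 11 ballots, Maru on 8. Lantern wins 11–8.
Dumpling House vs Maru: 8 to 11, Maru.
Each restaurant drops at least one matchup (Isola loses to Lantern; Lantern loses to Dumpling House; Dumpling House loses to Isola; Maru loses to Lantern); the cycle Isola beats Dumpling House beats Lantern beats Isola rules out a Condorcet winner.

none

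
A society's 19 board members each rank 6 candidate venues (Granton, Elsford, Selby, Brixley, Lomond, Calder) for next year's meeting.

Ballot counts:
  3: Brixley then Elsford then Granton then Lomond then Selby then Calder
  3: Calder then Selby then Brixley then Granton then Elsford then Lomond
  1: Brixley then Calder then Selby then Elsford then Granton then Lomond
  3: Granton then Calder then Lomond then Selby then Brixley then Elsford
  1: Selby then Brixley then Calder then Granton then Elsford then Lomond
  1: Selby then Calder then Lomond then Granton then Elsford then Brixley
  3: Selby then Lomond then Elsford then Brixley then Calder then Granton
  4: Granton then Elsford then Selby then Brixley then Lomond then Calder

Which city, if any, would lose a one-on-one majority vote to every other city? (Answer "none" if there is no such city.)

Calder

Pairwise majorities:
Granton vs Elsford: Granton, 12–7.
Granton vs Selby: Granton wins 10–9.
Granton vs Brixley: 8 to 11, Brixley.
Granton vs Lomond: Granton, 15–4.
Granton vs Calder: Granton, 10–9.
Elsford vs Selby: Selby wins 12–7.
Elsford vs Brixley: 8 to 11, Brixley.
Elsford vs Lomond: Elsford preferred on 3+3+1+1+4 = 12 ballots; Elsford wins 12–7.
Elsford vs Calder: Elsford wins 10–9.
Selby vs Brixley: 3+3+1+1+3+4 = 15 for Selby, 4 for Brixley — Selby by 15–4.
Selby vs Lomond: Selby is ranked higher on 3+1+1+1+3+4 = 13 ballots, Lomond on 6. Selby wins 13–6.
Selby vs Calder: Selby is ranked higher on 3+1+1+3+4 = 12 ballots, Calder on 7. Selby wins 12–7.
Brixley–Lomond: Brixley 12–7.
Brixley vs Calder: 3+1+1+3+4 = 12 for Brixley, 7 for Calder — Brixley by 12–7.
Lomond vs Calder: 3+3+4 = 10 for Lomond, 9 for Calder — Lomond by 10–9.
Calder loses to every other city — it is the Condorcet loser.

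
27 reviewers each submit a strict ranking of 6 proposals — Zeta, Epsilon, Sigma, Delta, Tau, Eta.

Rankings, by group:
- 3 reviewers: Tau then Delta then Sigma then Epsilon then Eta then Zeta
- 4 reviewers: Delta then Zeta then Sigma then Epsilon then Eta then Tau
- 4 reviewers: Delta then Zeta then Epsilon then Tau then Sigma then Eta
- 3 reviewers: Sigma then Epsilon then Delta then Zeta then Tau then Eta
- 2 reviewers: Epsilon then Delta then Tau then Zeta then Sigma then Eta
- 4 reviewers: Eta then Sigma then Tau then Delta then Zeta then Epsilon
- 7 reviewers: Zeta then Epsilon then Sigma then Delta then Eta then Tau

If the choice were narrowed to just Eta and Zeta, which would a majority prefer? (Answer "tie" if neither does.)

Ballots ranking Eta above Zeta: 3 + 4 = 7.
Ballots ranking Zeta above Eta: 27 − 7 = 20.
Zeta wins the head-to-head 20–7.

Zeta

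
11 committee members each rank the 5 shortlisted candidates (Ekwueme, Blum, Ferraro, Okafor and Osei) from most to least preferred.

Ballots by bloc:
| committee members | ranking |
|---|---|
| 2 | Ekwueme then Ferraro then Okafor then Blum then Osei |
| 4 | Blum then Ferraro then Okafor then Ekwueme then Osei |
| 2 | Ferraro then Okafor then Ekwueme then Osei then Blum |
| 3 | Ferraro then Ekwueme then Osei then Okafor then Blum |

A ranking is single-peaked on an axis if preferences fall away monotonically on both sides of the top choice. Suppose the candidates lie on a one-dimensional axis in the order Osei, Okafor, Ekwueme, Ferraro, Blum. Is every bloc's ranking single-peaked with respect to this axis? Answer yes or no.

Axis positions: Osei=1, Okafor=2, Ekwueme=3, Ferraro=4, Blum=5.
Bloc 1 (peak Ekwueme at position 3): ranking walks positions 3-4-2-5-1, expanding outward from the peak — single-peaked.
Bloc 2: ranking walks positions 5-4-2-3-1; Okafor is ranked above Ekwueme even though Ekwueme lies between Okafor and the peak Blum on the axis — preferences dip and rise again. Not single-peaked.
Bloc 3: ranking walks positions 4-2-3-1-5; Okafor is ranked above Ekwueme even though Ekwueme lies between Okafor and the peak Ferraro on the axis — preferences dip and rise again. Not single-peaked.
Bloc 4: ranking walks positions 4-3-1-2-5; Osei is ranked above Okafor even though Okafor lies between Osei and the peak Ferraro on the axis — preferences dip and rise again. Not single-peaked.
Bloc 2 violates single-peakedness, so the profile is not single-peaked on this axis.

no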